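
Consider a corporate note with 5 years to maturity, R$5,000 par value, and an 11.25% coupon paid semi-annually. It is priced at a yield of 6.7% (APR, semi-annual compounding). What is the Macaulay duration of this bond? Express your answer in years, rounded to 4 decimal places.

Periodic yield y = 0.0335. Discount each cash flow and weight by its period:
  t   CF        PV=CF/(1+0.0335)^t    t·PV
  1       281.25       272.1335       272.1335
  2       281.25       263.3126       526.6251
  3       281.25       254.7775       764.3325
  4       281.25       246.5191       986.0765
  5       281.25       238.5284     1,192.6421
  6       281.25       230.7967     1,384.7804
  7       281.25       223.3157     1,563.2096
  8       281.25       216.0771     1,728.6166
  9       281.25       209.0731     1,881.6581
  10    5,281.25     3,798.6731    37,986.7306
  Σ                  5,953.2068    48,286.8049
Price P = Σ PV = 5,953.2068.
Macaulay duration = Σ(t·PV) / P = 48,286.8049 / 5,953.2068 = 8.11106 half-year periods.
In years: 8.11106 / 2 = 4.05553 years.

4.0555 years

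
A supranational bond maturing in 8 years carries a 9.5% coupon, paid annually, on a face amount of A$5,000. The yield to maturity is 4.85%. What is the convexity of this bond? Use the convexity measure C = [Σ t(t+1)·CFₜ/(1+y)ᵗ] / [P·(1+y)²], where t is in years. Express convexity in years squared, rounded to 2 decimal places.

46.31

With y = 0.0485:
  t   CF        PV=CF/(1+0.0485)^t    t·PV        t(t+1)·PV
  1       475.00       453.0281       453.0281         906.0563
  2       475.00       432.0726       864.1452       2,592.4357
  3       475.00       412.0864     1,236.2593       4,945.0371
  4       475.00       393.0247     1,572.0989       7,860.4945
  5       475.00       374.8448     1,874.2238      11,245.3426
  6       475.00       357.5057     2,145.0343      15,015.2404
  7       475.00       340.9687     2,386.7812      19,094.2495
  8     5,475.00     3,748.3199    29,986.5590     269,879.0306
  Σ                  6,511.8510    40,518.1298     331,537.8866
P = 6,511.8510.
Convexity = Σ t(t+1)·PV / [P·(1+y)²] = 331,537.8866 / (6,511.8510 × 1.099352) = 46.31182.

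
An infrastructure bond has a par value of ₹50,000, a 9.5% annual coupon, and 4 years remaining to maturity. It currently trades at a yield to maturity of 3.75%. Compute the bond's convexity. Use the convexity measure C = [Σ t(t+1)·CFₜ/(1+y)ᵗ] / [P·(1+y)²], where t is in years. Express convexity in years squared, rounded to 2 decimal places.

15.84

With y = 0.0375:
  t   CF        PV=CF/(1+0.0375)^t    t·PV        t(t+1)·PV
  1     4,750.00     4,578.3133     4,578.3133       9,156.6265
  2     4,750.00     4,412.8321     8,825.6641      26,476.9923
  3     4,750.00     4,253.3321    12,759.9963      51,039.9852
  4    54,750.00    47,253.2520   189,013.0079     945,065.0393
  Σ                 60,497.7294   215,176.9815   1,031,738.6433
P = 60,497.7294.
Convexity = Σ t(t+1)·PV / [P·(1+y)²] = 1,031,738.6433 / (60,497.7294 × 1.076406) = 15.84362.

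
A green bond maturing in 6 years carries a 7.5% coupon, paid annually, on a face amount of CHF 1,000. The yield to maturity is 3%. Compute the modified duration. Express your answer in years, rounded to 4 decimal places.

Periodic yield y = 0.03. First find Macaulay duration:
  t   CF        PV=CF/(1+0.03)^t    t·PV
  1        75.00        72.8155        72.8155
  2        75.00        70.6947       141.3894
  3        75.00        68.6356       205.9069
  4        75.00        66.6365       266.5461
  5        75.00        64.6957       323.4783
  6     1,075.00       900.2956     5,401.7735
  Σ                  1,243.7736     6,411.9097
P = 1,243.7736; Macaulay duration = 6,411.9097 / 1,243.7736 = 5.15521 years.
Modified duration = D_Mac / (1 + y) = 5.15521 / 1.03 = 5.00505 years.

5.0051 years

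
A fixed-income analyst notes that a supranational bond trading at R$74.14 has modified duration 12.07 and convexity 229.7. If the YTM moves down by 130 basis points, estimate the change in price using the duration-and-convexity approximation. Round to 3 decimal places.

+R$13.072

Duration effect: -D_mod·Δy = -12.07 × (-0.013) = +0.156910
Convexity effect: ½·C·(Δy)² = 0.5 × 229.7 × (-0.013)² = +0.01940965
ΔP/P ≈ +0.156910 + 0.01940965 = +0.17631965
ΔP ≈ 74.14 × (+0.17631965) = +13.072338851.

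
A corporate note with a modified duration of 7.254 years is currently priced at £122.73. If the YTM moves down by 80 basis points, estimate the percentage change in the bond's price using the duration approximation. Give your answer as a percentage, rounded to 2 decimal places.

+5.80%

Duration approximation: ΔP/P ≈ -D_mod · Δy = -7.254 × (-0.008) = +0.058032.
As a percentage: +5.8032%.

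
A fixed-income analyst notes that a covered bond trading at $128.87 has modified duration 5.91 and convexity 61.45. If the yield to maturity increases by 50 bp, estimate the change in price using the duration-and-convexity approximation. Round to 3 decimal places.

Duration effect: -D_mod·Δy = -5.91 × (+0.005) = -0.029550
Convexity effect: ½·C·(Δy)² = 0.5 × 61.45 × (0.005)² = +0.000768125
ΔP/P ≈ -0.029550 + 0.000768125 = -0.028781875
ΔP ≈ 128.87 × (-0.028781875) = -3.70912023125.

-$3.709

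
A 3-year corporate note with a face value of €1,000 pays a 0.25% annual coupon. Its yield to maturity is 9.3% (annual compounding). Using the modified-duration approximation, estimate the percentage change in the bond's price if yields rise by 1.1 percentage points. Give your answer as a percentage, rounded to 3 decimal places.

-3.011%

Periodic yield y = 0.093. Modified duration first:
  t   CF        PV=CF/(1+0.093)^t    t·PV
  1         2.50         2.2873         2.2873
  2         2.50         2.0927         4.1853
  3     1,002.50       767.7572     2,303.2716
  Σ                    772.1371     2,309.7442
P = 772.1371; D_Mac = 2.99137 yrs; D_mod = 2.99137/(1+0.093) = 2.73684 yrs.
ΔP/P ≈ -D_mod · Δy = -2.73684 × (+0.011) = -0.030105 = -3.0105%.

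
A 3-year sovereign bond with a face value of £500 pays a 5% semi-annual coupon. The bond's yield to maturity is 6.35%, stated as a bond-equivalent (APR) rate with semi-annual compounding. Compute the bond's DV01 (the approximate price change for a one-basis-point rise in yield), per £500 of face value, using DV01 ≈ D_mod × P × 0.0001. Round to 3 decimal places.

Periodic yield y = 0.03175.
  t   CF        PV=CF/(1+0.03175)^t    t·PV
  1        12.50        12.1153        12.1153
  2        12.50        11.7425        23.4850
  3        12.50        11.3812        34.1435
  4        12.50        11.0309        44.1237
  5        12.50        10.6915        53.4574
  6       512.50       424.8611     2,549.1668
  Σ                    481.8226     2,716.4917
P = 481.8226; D_Mac = 5.63795 half-year periods = 2.81898 yrs; D_mod = 2.73223 yrs.
DV01 ≈ 2.73223 × 481.8226 × 0.0001 = 0.131645.

£0.132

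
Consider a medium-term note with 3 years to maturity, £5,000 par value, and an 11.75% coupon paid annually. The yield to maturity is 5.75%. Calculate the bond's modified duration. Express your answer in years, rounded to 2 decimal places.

2.57 years

Periodic yield y = 0.0575. First find Macaulay duration:
  t   CF        PV=CF/(1+0.0575)^t    t·PV
  1       587.50       555.5556       555.5556
  2       587.50       525.3480     1,050.6961
  3     5,587.50     4,724.7236    14,174.1708
  Σ                  5,805.6272    15,780.4225
P = 5,805.6272; Macaulay duration = 15,780.4225 / 5,805.6272 = 2.71813 years.
Modified duration = D_Mac / (1 + y) = 2.71813 / 1.0575 = 2.57033 years.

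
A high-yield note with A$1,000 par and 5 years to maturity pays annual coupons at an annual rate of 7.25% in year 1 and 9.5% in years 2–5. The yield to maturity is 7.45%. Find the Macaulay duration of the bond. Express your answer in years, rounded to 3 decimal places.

Periodic yield y = 0.0745. Discount each cash flow and weight by its year:
  t   CF        PV=CF/(1+0.0745)^t    t·PV
  1        72.50        67.4732        67.4732
  2        95.00        82.2831       164.5662
  3        95.00        76.5781       229.7342
  4        95.00        71.2686       285.0742
  5     1,095.00       764.5080     3,822.5399
  Σ                  1,062.1109     4,569.3877
Price P = Σ PV = 1,062.1109.
Macaulay duration = Σ(t·PV) / P = 4,569.3877 / 1,062.1109 = 4.30218 years.

4.302 years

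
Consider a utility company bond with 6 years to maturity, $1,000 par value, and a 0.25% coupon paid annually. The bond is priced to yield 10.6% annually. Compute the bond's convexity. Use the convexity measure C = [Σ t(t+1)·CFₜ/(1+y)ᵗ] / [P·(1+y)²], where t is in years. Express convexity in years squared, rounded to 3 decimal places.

With y = 0.106:
  t   CF        PV=CF/(1+0.106)^t    t·PV        t(t+1)·PV
  1         2.50         2.2604         2.2604           4.5208
  2         2.50         2.0438         4.0875          12.2626
  3         2.50         1.8479         5.5437          22.1746
  4         2.50         1.6708         6.6831          33.4156
  5         2.50         1.5107         7.5533          45.3196
  6     1,002.50       547.7137     3,286.2823      23,003.9762
  Σ                    557.0472     3,312.4103      23,121.6693
P = 557.0472.
Convexity = Σ t(t+1)·PV / [P·(1+y)²] = 23,121.6693 / (557.0472 × 1.223236) = 33.93258.

33.933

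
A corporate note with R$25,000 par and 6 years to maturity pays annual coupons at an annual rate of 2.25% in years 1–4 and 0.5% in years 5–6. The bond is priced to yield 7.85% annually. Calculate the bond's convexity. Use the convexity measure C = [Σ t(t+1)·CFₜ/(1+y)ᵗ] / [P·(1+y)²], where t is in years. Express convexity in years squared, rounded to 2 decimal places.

33.14

With y = 0.0785:
  t   CF        PV=CF/(1+0.0785)^t    t·PV        t(t+1)·PV
  1       562.50       521.5577       521.5577       1,043.1154
  2       562.50       483.5955       967.1909       2,901.5728
  3       562.50       448.3964     1,345.1891       5,380.7563
  4       562.50       415.7593     1,663.0370       8,315.1852
  5       125.00        85.6662       428.3308       2,569.9846
  6    25,125.00    15,965.5974    95,793.5844     670,555.0911
  Σ                 17,920.5724   100,718.8900     690,765.7055
P = 17,920.5724.
Convexity = Σ t(t+1)·PV / [P·(1+y)²] = 690,765.7055 / (17,920.5724 × 1.163162) = 33.13894.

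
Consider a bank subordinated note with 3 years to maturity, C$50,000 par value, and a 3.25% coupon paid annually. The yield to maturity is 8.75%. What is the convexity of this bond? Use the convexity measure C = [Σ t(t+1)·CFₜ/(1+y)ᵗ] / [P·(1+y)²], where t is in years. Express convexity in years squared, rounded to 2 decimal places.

With y = 0.0875:
  t   CF        PV=CF/(1+0.0875)^t    t·PV        t(t+1)·PV
  1     1,625.00     1,494.2529     1,494.2529       2,988.5057
  2     1,625.00     1,374.0256     2,748.0513       8,244.1538
  3    51,625.00    40,139.5286   120,418.5858     481,674.3432
  Σ                 43,007.8071   124,660.8899     492,907.0027
P = 43,007.8071.
Convexity = Σ t(t+1)·PV / [P·(1+y)²] = 492,907.0027 / (43,007.8071 × 1.182656) = 9.69079.

9.69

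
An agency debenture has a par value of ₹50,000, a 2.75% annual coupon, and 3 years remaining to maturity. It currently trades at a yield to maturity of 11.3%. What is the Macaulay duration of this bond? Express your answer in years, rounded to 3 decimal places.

Periodic yield y = 0.113. Discount each cash flow and weight by its year:
  t   CF        PV=CF/(1+0.113)^t    t·PV
  1     1,375.00     1,235.3998     1,235.3998
  2     1,375.00     1,109.9729     2,219.9458
  3    51,375.00    37,262.0155   111,786.0464
  Σ                 39,607.3882   115,241.3920
Price P = Σ PV = 39,607.3882.
Macaulay duration = Σ(t·PV) / P = 115,241.3920 / 39,607.3882 = 2.90959 years.

2.910 years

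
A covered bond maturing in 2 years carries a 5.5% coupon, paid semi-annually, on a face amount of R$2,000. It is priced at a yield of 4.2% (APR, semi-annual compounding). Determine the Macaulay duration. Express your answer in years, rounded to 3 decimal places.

1.922 years

Periodic yield y = 0.021. Discount each cash flow and weight by its period:
  t   CF        PV=CF/(1+0.021)^t    t·PV
  1        55.00        53.8688        53.8688
  2        55.00        52.7608       105.5216
  3        55.00        51.6756       155.0268
  4     2,055.00     1,891.0755     7,564.3018
  Σ                  2,049.3806     7,878.7189
Price P = Σ PV = 2,049.3806.
Macaulay duration = Σ(t·PV) / P = 7,878.7189 / 2,049.3806 = 3.84444 half-year periods.
In years: 3.84444 / 2 = 1.92222 years.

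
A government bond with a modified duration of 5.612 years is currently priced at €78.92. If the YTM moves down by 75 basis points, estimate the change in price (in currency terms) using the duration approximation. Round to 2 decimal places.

Duration approximation: ΔP/P ≈ -D_mod · Δy = -5.612 × (-0.0075) = +0.042090.
ΔP ≈ 78.92 × (+0.042090) = +3.3217428.

+€3.32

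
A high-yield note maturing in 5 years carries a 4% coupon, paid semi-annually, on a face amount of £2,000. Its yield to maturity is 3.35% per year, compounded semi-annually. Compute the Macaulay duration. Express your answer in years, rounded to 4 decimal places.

Periodic yield y = 0.01675. Discount each cash flow and weight by its period:
  t   CF        PV=CF/(1+0.01675)^t    t·PV
  1        40.00        39.3410        39.3410
  2        40.00        38.6929        77.3859
  3        40.00        38.0555       114.1665
  4        40.00        37.4286       149.7143
  5        40.00        36.8120       184.0599
  6        40.00        36.2055       217.2332
  7        40.00        35.6091       249.2635
  8        40.00        35.0225       280.1796
  9        40.00        34.4455       310.0094
  10    2,040.00     1,727.7797    17,277.7966
  Σ                  2,059.3922    18,899.1499
Price P = Σ PV = 2,059.3922.
Macaulay duration = Σ(t·PV) / P = 18,899.1499 / 2,059.3922 = 9.17705 half-year periods.
In years: 9.17705 / 2 = 4.58853 years.

4.5885 years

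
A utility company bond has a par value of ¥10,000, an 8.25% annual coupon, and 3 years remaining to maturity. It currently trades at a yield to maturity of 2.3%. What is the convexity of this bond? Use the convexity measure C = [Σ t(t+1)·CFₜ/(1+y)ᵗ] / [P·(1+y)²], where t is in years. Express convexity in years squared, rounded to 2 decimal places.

With y = 0.023:
  t   CF        PV=CF/(1+0.023)^t    t·PV        t(t+1)·PV
  1       825.00       806.4516       806.4516       1,612.9032
  2       825.00       788.3202     1,576.6405       4,729.9215
  3    10,825.00    10,111.1605    30,333.4815     121,333.9259
  Σ                 11,705.9324    32,716.5736     127,676.7506
P = 11,705.9324.
Convexity = Σ t(t+1)·PV / [P·(1+y)²] = 127,676.7506 / (11,705.9324 × 1.046529) = 10.42208.

10.42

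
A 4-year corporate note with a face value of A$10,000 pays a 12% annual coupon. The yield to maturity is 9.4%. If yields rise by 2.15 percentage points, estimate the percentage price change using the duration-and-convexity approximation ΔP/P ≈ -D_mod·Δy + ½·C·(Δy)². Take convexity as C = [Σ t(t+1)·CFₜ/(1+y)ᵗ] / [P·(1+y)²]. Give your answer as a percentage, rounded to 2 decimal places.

-6.42%

With y = 0.094:
  t   CF        PV=CF/(1+0.094)^t    t·PV        t(t+1)·PV
  1     1,200.00     1,096.8921     1,096.8921       2,193.7843
  2     1,200.00     1,002.6436     2,005.2873       6,015.8618
  3     1,200.00       916.4933     2,749.4798      10,997.9192
  4    11,200.00     7,818.9554    31,275.8215     156,379.1076
  Σ                 10,834.9844    37,127.4807     175,586.6729
P = 10,834.9844; D_Mac = 3.42663 yrs; D_mod = 3.13220 yrs; C = 13.54031.
Duration effect: -3.13220 × (+0.0215) = -0.067342
Convexity effect: 0.5 × 13.54031 × (0.0215)² = +0.0031295
ΔP/P ≈ -0.067342 + 0.0031295 = -0.064213 = -6.4213%.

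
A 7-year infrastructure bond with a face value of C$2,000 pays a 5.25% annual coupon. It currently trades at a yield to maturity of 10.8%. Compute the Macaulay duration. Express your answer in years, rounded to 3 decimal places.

Periodic yield y = 0.108. Discount each cash flow and weight by its year:
  t   CF        PV=CF/(1+0.108)^t    t·PV
  1       105.00        94.7653        94.7653
  2       105.00        85.5283       171.0566
  3       105.00        77.1916       231.5748
  4       105.00        69.6675       278.6700
  5       105.00        62.8768       314.3840
  6       105.00        56.7480       340.4881
  7     2,105.00     1,026.7714     7,187.4000
  Σ                  1,473.5490     8,618.3389
Price P = Σ PV = 1,473.5490.
Macaulay duration = Σ(t·PV) / P = 8,618.3389 / 1,473.5490 = 5.84870 years.

5.849 years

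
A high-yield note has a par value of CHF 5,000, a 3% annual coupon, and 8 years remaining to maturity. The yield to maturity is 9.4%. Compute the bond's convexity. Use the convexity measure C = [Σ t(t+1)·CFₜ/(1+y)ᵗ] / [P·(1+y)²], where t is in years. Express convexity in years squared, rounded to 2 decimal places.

50.37

With y = 0.094:
  t   CF        PV=CF/(1+0.094)^t    t·PV        t(t+1)·PV
  1       150.00       137.1115       137.1115         274.2230
  2       150.00       125.3305       250.6609         751.9827
  3       150.00       114.5617       343.6850       1,374.7399
  4       150.00       104.7182       418.8726       2,094.3630
  5       150.00        95.7204       478.6022       2,871.6130
  6       150.00        87.4958       524.9749       3,674.8246
  7       150.00        79.9779       559.8453       4,478.7625
  8     5,150.00     2,509.9707    20,079.7657     180,717.8909
  Σ                  3,254.8866    22,793.5181     196,238.3997
P = 3,254.8866.
Convexity = Σ t(t+1)·PV / [P·(1+y)²] = 196,238.3997 / (3,254.8866 × 1.196836) = 50.37482.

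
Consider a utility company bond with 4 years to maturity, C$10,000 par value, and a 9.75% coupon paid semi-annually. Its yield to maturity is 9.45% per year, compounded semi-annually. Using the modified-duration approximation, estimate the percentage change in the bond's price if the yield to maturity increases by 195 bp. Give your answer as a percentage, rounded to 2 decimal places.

-6.35%

Periodic yield y = 0.04725. Modified duration first:
  t   CF        PV=CF/(1+0.04725)^t    t·PV
  1       487.50       465.5049       465.5049
  2       487.50       444.5022       889.0043
  3       487.50       424.4470     1,273.3411
  4       487.50       405.2968     1,621.1871
  5       487.50       387.0105     1,935.0526
  6       487.50       369.5493     2,217.2959
  7       487.50       352.8759     2,470.1315
  8    10,487.50     7,248.8485    57,990.7878
  Σ                 10,098.0351    68,862.3053
P = 10,098.0351; D_Mac = 6.81938 half-year periods = 3.40969 yrs; D_mod = 3.40969/(1+0.04725) = 3.25585 yrs.
ΔP/P ≈ -D_mod · Δy = -3.25585 × (+0.0195) = -0.063489 = -6.3489%.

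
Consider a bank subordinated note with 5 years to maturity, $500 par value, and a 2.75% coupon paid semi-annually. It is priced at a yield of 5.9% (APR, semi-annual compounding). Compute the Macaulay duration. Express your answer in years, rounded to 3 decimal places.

Periodic yield y = 0.0295. Discount each cash flow and weight by its period:
  t   CF        PV=CF/(1+0.0295)^t    t·PV
  1        6.875         6.6780         6.6780
  2        6.875         6.4866        12.9733
  3        6.875         6.3008        18.9023
  4        6.875         6.1202        24.4809
  5        6.875         5.9449        29.7243
  6        6.875         5.7745        34.6470
  7        6.875         5.6090        39.2633
  8        6.875         5.4483        43.5865
  9        6.875         5.2922        47.6297
  10     506.875       378.9984     3,789.9839
  Σ                    432.6529     4,047.8691
Price P = Σ PV = 432.6529.
Macaulay duration = Σ(t·PV) / P = 4,047.8691 / 432.6529 = 9.35593 half-year periods.
In years: 9.35593 / 2 = 4.67796 years.

4.678 years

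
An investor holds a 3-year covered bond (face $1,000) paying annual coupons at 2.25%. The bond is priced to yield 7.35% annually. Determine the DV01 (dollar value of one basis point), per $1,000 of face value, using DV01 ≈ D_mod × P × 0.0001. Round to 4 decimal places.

$0.2366

Periodic yield y = 0.0735.
  t   CF        PV=CF/(1+0.0735)^t    t·PV
  1        22.50        20.9595        20.9595
  2        22.50        19.5244        39.0489
  3     1,022.50       826.5272     2,479.5817
  Σ                    867.0111     2,539.5901
P = 867.0111; D_Mac = 2.92913 yrs; D_mod = 2.72858 yrs.
DV01 ≈ 2.72858 × 867.0111 × 0.0001 = 0.236571.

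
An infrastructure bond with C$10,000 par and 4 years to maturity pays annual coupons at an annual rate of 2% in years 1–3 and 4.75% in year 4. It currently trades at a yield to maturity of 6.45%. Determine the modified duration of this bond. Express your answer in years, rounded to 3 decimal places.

3.641 years

Periodic yield y = 0.0645. First find Macaulay duration:
  t   CF        PV=CF/(1+0.0645)^t    t·PV
  1       200.00       187.8816       187.8816
  2       200.00       176.4975       352.9951
  3       200.00       165.8032       497.4097
  4    10,475.00     8,157.7683    32,631.0734
  Σ                  8,687.9508    33,669.3598
P = 8,687.9508; Macaulay duration = 33,669.3598 / 8,687.9508 = 3.87541 years.
Modified duration = D_Mac / (1 + y) = 3.87541 / 1.0645 = 3.64059 years.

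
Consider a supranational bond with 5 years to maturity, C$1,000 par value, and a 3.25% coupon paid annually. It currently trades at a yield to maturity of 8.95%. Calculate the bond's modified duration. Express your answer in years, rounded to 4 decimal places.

Periodic yield y = 0.0895. First find Macaulay duration:
  t   CF        PV=CF/(1+0.0895)^t    t·PV
  1        32.50        29.8302        29.8302
  2        32.50        27.3797        54.7594
  3        32.50        25.1305        75.3916
  4        32.50        23.0661        92.2645
  5     1,032.50       672.5954     3,362.9770
  Σ                    778.0019     3,615.2226
P = 778.0019; Macaulay duration = 3,615.2226 / 778.0019 = 4.64680 years.
Modified duration = D_Mac / (1 + y) = 4.64680 / 1.0895 = 4.26508 years.

4.2651 years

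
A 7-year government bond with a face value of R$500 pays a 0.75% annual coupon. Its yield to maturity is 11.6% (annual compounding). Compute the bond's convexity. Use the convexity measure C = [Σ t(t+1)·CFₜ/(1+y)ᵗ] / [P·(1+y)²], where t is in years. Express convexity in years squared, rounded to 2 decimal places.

With y = 0.116:
  t   CF        PV=CF/(1+0.116)^t    t·PV        t(t+1)·PV
  1         3.75         3.3602         3.3602           6.7204
  2         3.75         3.0109         6.0219          18.0657
  3         3.75         2.6980         8.0939          32.3758
  4         3.75         2.4175         9.6702          48.3509
  5         3.75         2.1663        10.8313          64.9878
  6         3.75         1.9411        11.6466          81.5259
  7       503.75       233.6500     1,635.5497      13,084.3973
  Σ                    249.2440     1,685.1737      13,336.4237
P = 249.2440.
Convexity = Σ t(t+1)·PV / [P·(1+y)²] = 13,336.4237 / (249.2440 × 1.245456) = 42.96218.

42.96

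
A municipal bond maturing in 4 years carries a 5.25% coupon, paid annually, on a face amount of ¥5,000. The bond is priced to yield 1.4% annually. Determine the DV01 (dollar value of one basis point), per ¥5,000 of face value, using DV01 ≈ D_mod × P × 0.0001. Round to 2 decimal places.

¥2.11

Periodic yield y = 0.014.
  t   CF        PV=CF/(1+0.014)^t    t·PV
  1       262.50       258.8757       258.8757
  2       262.50       255.3015       510.6030
  3       262.50       251.7766       755.3299
  4     5,262.50     4,977.8326    19,911.3305
  Σ                  5,743.7865    21,436.1392
P = 5,743.7865; D_Mac = 3.73206 yrs; D_mod = 3.68053 yrs.
DV01 ≈ 3.68053 × 5,743.7865 × 0.0001 = 2.114018.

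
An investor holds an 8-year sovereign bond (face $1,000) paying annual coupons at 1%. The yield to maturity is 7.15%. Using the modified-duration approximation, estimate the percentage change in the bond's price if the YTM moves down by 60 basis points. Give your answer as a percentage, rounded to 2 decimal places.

+4.28%

Periodic yield y = 0.0715. Modified duration first:
  t   CF        PV=CF/(1+0.0715)^t    t·PV
  1        10.00         9.3327         9.3327
  2        10.00         8.7099        17.4199
  3        10.00         8.1287        24.3862
  4        10.00         7.5863        30.3453
  5        10.00         7.0801        35.4005
  6        10.00         6.6076        39.6459
  7        10.00         6.1667        43.1671
  8     1,010.00       581.2781     4,650.2249
  Σ                    634.8903     4,849.9225
P = 634.8903; D_Mac = 7.63899 yrs; D_mod = 7.63899/(1+0.0715) = 7.12925 yrs.
ΔP/P ≈ -D_mod · Δy = -7.12925 × (-0.006) = +0.042776 = +4.2776%.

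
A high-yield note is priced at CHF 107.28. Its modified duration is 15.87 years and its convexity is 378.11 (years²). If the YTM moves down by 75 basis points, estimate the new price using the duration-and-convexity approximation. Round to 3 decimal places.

Duration effect: -D_mod·Δy = -15.87 × (-0.0075) = +0.119025
Convexity effect: ½·C·(Δy)² = 0.5 × 378.11 × (-0.0075)² = +0.01063434375
ΔP/P ≈ +0.119025 + 0.01063434375 = +0.12965934375
New price ≈ 107.28 × (1 + 0.12965934375) = 121.1898543975.

CHF 121.190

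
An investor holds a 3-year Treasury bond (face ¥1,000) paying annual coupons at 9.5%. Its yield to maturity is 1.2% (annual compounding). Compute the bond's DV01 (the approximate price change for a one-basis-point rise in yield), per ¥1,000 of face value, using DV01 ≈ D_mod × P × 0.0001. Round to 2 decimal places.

Periodic yield y = 0.012.
  t   CF        PV=CF/(1+0.012)^t    t·PV
  1        95.00        93.8735        93.8735
  2        95.00        92.7604       185.5208
  3     1,095.00     1,056.5075     3,169.5225
  Σ                  1,243.1414     3,448.9168
P = 1,243.1414; D_Mac = 2.77436 yrs; D_mod = 2.74146 yrs.
DV01 ≈ 2.74146 × 1,243.1414 × 0.0001 = 0.340802.

¥0.34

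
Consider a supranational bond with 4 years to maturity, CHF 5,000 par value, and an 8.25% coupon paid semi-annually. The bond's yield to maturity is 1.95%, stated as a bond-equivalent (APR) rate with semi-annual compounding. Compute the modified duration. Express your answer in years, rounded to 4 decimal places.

3.5138 years

Periodic yield y = 0.00975. First find Macaulay duration:
  t   CF        PV=CF/(1+0.00975)^t    t·PV
  1       206.25       204.2585       204.2585
  2       206.25       202.2862       404.5724
  3       206.25       200.3329       600.9988
  4       206.25       198.3986       793.5942
  5       206.25       196.4828       982.4142
  6       206.25       194.5856     1,167.5138
  7       206.25       192.7067     1,348.9472
  8     5,206.25     4,817.4157    38,539.3256
  Σ                  6,206.4671    44,041.6249
P = 6,206.4671; Macaulay duration = 44,041.6249 / 6,206.4671 = 7.09609 half-year periods = 3.54804 years.
Modified duration = D_Mac / (1 + y) = 3.54804 / 1.00975 = 3.51378 years.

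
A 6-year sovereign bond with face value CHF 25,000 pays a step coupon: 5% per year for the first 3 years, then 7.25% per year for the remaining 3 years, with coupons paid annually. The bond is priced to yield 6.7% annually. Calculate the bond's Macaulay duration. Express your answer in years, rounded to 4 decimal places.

Periodic yield y = 0.067. Discount each cash flow and weight by its year:
  t   CF        PV=CF/(1+0.067)^t    t·PV
  1     1,250.00     1,171.5089     1,171.5089
  2     1,250.00     1,097.9465     2,195.8930
  3     1,250.00     1,029.0033     3,087.0098
  4     1,812.50     1,398.3643     5,593.4573
  5     1,812.50     1,310.5570     6,552.7851
  6    26,812.50    18,169.8270   109,018.9622
  Σ                 24,177.2070   127,619.6162
Price P = Σ PV = 24,177.2070.
Macaulay duration = Σ(t·PV) / P = 127,619.6162 / 24,177.2070 = 5.27851 years.

5.2785 years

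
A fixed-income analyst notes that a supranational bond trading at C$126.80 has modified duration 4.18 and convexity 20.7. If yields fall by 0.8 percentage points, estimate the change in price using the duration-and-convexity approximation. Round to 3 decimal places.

+C$4.324

Duration effect: -D_mod·Δy = -4.18 × (-0.008) = +0.033440
Convexity effect: ½·C·(Δy)² = 0.5 × 20.7 × (-0.008)² = +0.0006624
ΔP/P ≈ +0.033440 + 0.0006624 = +0.0341024
ΔP ≈ 126.80 × (+0.0341024) = +4.32418432.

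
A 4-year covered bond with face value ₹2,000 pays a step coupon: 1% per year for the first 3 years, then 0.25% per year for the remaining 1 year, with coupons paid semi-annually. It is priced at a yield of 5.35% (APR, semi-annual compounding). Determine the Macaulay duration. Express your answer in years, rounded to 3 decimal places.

Periodic yield y = 0.02675. Discount each cash flow and weight by its period:
  t   CF        PV=CF/(1+0.02675)^t    t·PV
  1        10.00         9.7395         9.7395
  2        10.00         9.4857        18.9715
  3        10.00         9.2386        27.7158
  4        10.00         8.9979        35.9916
  5        10.00         8.7635        43.8174
  6        10.00         8.5352        51.2110
  7         2.50         2.0782        14.5474
  8     2,002.50     1,621.2681    12,970.1446
  Σ                  1,678.1066    13,172.1387
Price P = Σ PV = 1,678.1066.
Macaulay duration = Σ(t·PV) / P = 13,172.1387 / 1,678.1066 = 7.84941 half-year periods.
In years: 7.84941 / 2 = 3.92470 years.

3.925 years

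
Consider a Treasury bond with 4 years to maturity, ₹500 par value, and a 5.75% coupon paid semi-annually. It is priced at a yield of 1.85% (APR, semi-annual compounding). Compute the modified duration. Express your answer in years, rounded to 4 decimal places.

Periodic yield y = 0.00925. First find Macaulay duration:
  t   CF        PV=CF/(1+0.00925)^t    t·PV
  1       14.375        14.2432        14.2432
  2       14.375        14.1127        28.2254
  3       14.375        13.9834        41.9501
  4       14.375        13.8552        55.4208
  5       14.375        13.7282        68.6411
  6       14.375        13.6024        81.6144
  7       14.375        13.4777        94.3441
  8      514.375       477.8480     3,822.7841
  Σ                    574.8509     4,207.2232
P = 574.8509; Macaulay duration = 4,207.2232 / 574.8509 = 7.31881 half-year periods = 3.65940 years.
Modified duration = D_Mac / (1 + y) = 3.65940 / 1.00925 = 3.62586 years.

3.6259 years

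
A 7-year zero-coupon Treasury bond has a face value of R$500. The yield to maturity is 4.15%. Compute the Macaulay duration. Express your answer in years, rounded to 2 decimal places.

A zero-coupon bond has a single cash flow at maturity, so its Macaulay duration equals its maturity: 7 years.

7.00 years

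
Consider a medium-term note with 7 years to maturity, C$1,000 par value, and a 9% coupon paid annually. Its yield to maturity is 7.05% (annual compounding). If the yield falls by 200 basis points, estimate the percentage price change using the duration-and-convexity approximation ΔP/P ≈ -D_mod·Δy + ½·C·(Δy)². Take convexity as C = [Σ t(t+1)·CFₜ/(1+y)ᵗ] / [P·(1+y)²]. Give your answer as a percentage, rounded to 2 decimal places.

+11.11%

With y = 0.0705:
  t   CF        PV=CF/(1+0.0705)^t    t·PV        t(t+1)·PV
  1        90.00        84.0729        84.0729         168.1457
  2        90.00        78.5361       157.0721         471.2164
  3        90.00        73.3639       220.0917         880.3670
  4        90.00        68.5324       274.1295       1,370.6476
  5        90.00        64.0190       320.0952       1,920.5712
  6        90.00        59.8029       358.8176       2,511.7232
  7     1,090.00       676.5810     4,736.0670      37,888.5359
  Σ                  1,104.9082     6,150.3460      45,211.2070
P = 1,104.9082; D_Mac = 5.56639 yrs; D_mod = 5.19980 yrs; C = 35.70644.
Duration effect: -5.19980 × (-0.02) = +0.103996
Convexity effect: 0.5 × 35.70644 × (-0.02)² = +0.0071413
ΔP/P ≈ +0.103996 + 0.0071413 = +0.111137 = +11.1137%.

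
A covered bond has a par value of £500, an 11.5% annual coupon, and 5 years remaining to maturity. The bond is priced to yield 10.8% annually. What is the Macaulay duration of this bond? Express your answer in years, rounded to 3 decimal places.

4.082 years

Periodic yield y = 0.108. Discount each cash flow and weight by its year:
  t   CF        PV=CF/(1+0.108)^t    t·PV
  1        57.50        51.8953        51.8953
  2        57.50        46.8369        93.6738
  3        57.50        42.2716       126.8148
  4        57.50        38.1513       152.6050
  5       557.50       333.8459     1,669.2296
  Σ                    513.0010     2,094.2185
Price P = Σ PV = 513.0010.
Macaulay duration = Σ(t·PV) / P = 2,094.2185 / 513.0010 = 4.08229 years.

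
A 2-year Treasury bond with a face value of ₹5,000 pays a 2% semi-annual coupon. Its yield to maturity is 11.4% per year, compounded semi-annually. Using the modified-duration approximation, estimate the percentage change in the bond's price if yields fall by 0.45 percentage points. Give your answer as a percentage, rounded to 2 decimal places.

+0.84%

Periodic yield y = 0.057. Modified duration first:
  t   CF        PV=CF/(1+0.057)^t    t·PV
  1        50.00        47.3037        47.3037
  2        50.00        44.7528        89.5056
  3        50.00        42.3394       127.0183
  4     5,050.00     4,045.6791    16,182.7163
  Σ                  4,180.0750    16,446.5438
P = 4,180.0750; D_Mac = 3.93451 half-year periods = 1.96725 yrs; D_mod = 1.96725/(1+0.057) = 1.86117 yrs.
ΔP/P ≈ -D_mod · Δy = -1.86117 × (-0.0045) = +0.008375 = +0.8375%.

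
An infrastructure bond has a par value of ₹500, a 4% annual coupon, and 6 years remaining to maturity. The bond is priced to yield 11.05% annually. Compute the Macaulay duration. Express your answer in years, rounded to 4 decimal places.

5.3253 years

Periodic yield y = 0.1105. Discount each cash flow and weight by its year:
  t   CF        PV=CF/(1+0.1105)^t    t·PV
  1        20.00        18.0099        18.0099
  2        20.00        16.2178        32.4357
  3        20.00        14.6041        43.8123
  4        20.00        13.1509        52.6036
  5        20.00        11.8423        59.2117
  6       520.00       277.2630     1,663.5782
  Σ                    351.0881     1,869.6513
Price P = Σ PV = 351.0881.
Macaulay duration = Σ(t·PV) / P = 1,869.6513 / 351.0881 = 5.32531 years.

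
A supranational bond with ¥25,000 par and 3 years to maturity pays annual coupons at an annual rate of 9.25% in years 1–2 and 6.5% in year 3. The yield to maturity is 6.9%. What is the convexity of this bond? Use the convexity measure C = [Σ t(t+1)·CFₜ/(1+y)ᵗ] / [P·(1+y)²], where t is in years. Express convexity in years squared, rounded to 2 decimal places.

9.36

With y = 0.069:
  t   CF        PV=CF/(1+0.069)^t    t·PV        t(t+1)·PV
  1     2,312.50     2,163.2367     2,163.2367       4,326.4733
  2     2,312.50     2,023.6077     4,047.2155      12,141.6464
  3    26,625.00    21,794.9813    65,384.9439     261,539.7757
  Σ                 25,981.8257    71,595.3961     278,007.8954
P = 25,981.8257.
Convexity = Σ t(t+1)·PV / [P·(1+y)²] = 278,007.8954 / (25,981.8257 × 1.142761) = 9.36337.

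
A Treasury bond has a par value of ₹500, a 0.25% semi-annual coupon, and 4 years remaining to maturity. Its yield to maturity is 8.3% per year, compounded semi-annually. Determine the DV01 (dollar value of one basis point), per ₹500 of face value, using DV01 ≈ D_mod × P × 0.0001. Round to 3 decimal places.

Periodic yield y = 0.0415.
  t   CF        PV=CF/(1+0.0415)^t    t·PV
  1        0.625         0.6001         0.6001
  2        0.625         0.5762         1.1524
  3        0.625         0.5532         1.6597
  4        0.625         0.5312         2.1247
  5        0.625         0.5100         2.5501
  6        0.625         0.4897         2.9382
  7        0.625         0.4702         3.2913
  8      500.625       361.6083     2,892.8661
  Σ                    365.3388     2,907.1824
P = 365.3388; D_Mac = 7.95750 half-year periods = 3.97875 yrs; D_mod = 3.82021 yrs.
DV01 ≈ 3.82021 × 365.3388 × 0.0001 = 0.139567.

₹0.140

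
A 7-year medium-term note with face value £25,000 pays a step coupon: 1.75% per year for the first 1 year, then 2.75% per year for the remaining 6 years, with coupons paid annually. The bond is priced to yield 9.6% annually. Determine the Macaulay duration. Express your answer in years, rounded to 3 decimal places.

6.385 years

Periodic yield y = 0.096. Discount each cash flow and weight by its year:
  t   CF        PV=CF/(1+0.096)^t    t·PV
  1       437.50       399.1788       399.1788
  2       687.50       572.3367     1,144.6734
  3       687.50       522.2050     1,566.6151
  4       687.50       476.4644     1,905.8577
  5       687.50       434.7303     2,173.6516
  6       687.50       396.6518     2,379.9105
  7    25,687.50    13,522.2188    94,655.5319
  Σ                 16,323.7859   104,225.4190
Price P = Σ PV = 16,323.7859.
Macaulay duration = Σ(t·PV) / P = 104,225.4190 / 16,323.7859 = 6.38488 years.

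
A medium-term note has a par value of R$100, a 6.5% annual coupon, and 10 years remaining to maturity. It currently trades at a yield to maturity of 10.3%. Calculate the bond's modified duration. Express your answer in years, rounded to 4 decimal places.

Periodic yield y = 0.103. First find Macaulay duration:
  t   CF        PV=CF/(1+0.103)^t    t·PV
  1         6.50         5.8930         5.8930
  2         6.50         5.3427        10.6854
  3         6.50         4.8438        14.5314
  4         6.50         4.3915        17.5659
  5         6.50         3.9814        19.9070
  6         6.50         3.6096        21.6577
  7         6.50         3.2725        22.9078
  8         6.50         2.9669        23.7355
  9         6.50         2.6899        24.2090
  10      106.50        39.9571       399.5715
  Σ                     76.9486       560.6642
P = 76.9486; Macaulay duration = 560.6642 / 76.9486 = 7.28622 years.
Modified duration = D_Mac / (1 + y) = 7.28622 / 1.103 = 6.60582 years.

6.6058 years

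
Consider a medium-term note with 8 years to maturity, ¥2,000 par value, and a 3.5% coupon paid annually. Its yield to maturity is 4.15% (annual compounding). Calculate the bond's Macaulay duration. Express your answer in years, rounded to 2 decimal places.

7.09 years

Periodic yield y = 0.0415. Discount each cash flow and weight by its year:
  t   CF        PV=CF/(1+0.0415)^t    t·PV
  1        70.00        67.2108        67.2108
  2        70.00        64.5326       129.0653
  3        70.00        61.9613       185.8838
  4        70.00        59.4923       237.9693
  5        70.00        57.1218       285.6089
  6        70.00        54.8457       329.0741
  7        70.00        52.6603       368.6219
  8     2,070.00     1,495.1892    11,961.5136
  Σ                  1,913.0139    13,564.9476
Price P = Σ PV = 1,913.0139.
Macaulay duration = Σ(t·PV) / P = 13,564.9476 / 1,913.0139 = 7.09088 years.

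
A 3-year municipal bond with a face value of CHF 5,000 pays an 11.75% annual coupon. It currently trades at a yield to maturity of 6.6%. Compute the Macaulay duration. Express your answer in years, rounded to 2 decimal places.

2.71 years

Periodic yield y = 0.066. Discount each cash flow and weight by its year:
  t   CF        PV=CF/(1+0.066)^t    t·PV
  1       587.50       551.1257       551.1257
  2       587.50       517.0035     1,034.0069
  3     5,587.50     4,612.6014    13,837.8041
  Σ                  5,680.7305    15,422.9367
Price P = Σ PV = 5,680.7305.
Macaulay duration = Σ(t·PV) / P = 15,422.9367 / 5,680.7305 = 2.71496 years.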